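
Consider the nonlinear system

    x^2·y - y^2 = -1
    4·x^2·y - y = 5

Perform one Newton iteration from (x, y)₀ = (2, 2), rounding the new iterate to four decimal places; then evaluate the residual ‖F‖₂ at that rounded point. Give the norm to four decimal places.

At (2, 2): F = (5.0000, 25.0000).
Jacobian J = [[2·x·y, x^2 - 2·y], [8·x·y, 4·x^2 - 1]].
At the point, J = [[8.0000, 0.0000], [32.0000, 15.0000]] (det J = 120.0000).
Solving J·Δ = −F gives Δ = (-0.6250, -0.3333).
Then the next iterate is (x, y)₁ = (1.3750, 1.6667).
Re-evaluating at (1.3750, 1.6667): F = (1.373216, 5.937719), so ‖F‖₂ = 6.0944.

6.0944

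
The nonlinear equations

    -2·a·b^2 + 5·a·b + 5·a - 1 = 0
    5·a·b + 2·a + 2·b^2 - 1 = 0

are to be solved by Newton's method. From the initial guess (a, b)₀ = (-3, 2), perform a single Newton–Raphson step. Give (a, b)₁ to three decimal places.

At (-3, 2): F = (-22.000, -29.000).
Jacobian J = [[-2·b^2 + 5·b + 5, -4·a·b + 5·a], [5·b + 2, 5·a + 4·b]].
At the point, J = [[7.000, 9.000], [12.000, -7.000]] (det J = -157.000).
Solving J·Δ = −F gives Δ = (2.643, 0.389).
Then the next iterate is (a, b)₁ = (-0.357, 2.389).

(-0.357, 2.389)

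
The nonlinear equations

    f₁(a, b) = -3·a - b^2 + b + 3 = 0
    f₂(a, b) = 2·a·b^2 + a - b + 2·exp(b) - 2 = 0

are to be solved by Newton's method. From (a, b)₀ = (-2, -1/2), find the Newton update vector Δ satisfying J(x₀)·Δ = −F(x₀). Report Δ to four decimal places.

At (-2, -1/2): F = (8.2500, -3.286939).
Jacobian J = [[-3, -2·b + 1], [2·b^2 + 1, 4·a·b + 2·exp(b) - 1]].
At the point, J = [[-3.0000, 2.0000], [1.5000, 4.213061]] (det J = -15.639184).
Solving J·Δ = −F gives Δ = (2.6428, -0.1608).

(2.6428, -0.1608)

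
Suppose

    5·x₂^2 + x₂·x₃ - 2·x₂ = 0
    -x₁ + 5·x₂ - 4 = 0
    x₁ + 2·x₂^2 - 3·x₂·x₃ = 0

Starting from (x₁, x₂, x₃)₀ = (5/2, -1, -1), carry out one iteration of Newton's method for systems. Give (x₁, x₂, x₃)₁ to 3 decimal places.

At (5/2, -1, -1): F = (8.000, -11.500, 1.500).
Jacobian J = [[0, 10·x₂ + x₃ - 2, x₂], [-1, 5, 0], [1, 4·x₂ - 3·x₃, -3·x₂]].
At the point, J = [[0.000, -13.000, -1.000], [-1.000, 5.000, 0.000], [1.000, -1.000, 3.000]] (det J = -35.000).
Solving J·Δ = −F gives Δ = (-9.500, 0.400, 2.800).
Then the next iterate is (x₁, x₂, x₃)₁ = (-7.000, -0.600, 1.800).

(-7.000, -0.600, 1.800)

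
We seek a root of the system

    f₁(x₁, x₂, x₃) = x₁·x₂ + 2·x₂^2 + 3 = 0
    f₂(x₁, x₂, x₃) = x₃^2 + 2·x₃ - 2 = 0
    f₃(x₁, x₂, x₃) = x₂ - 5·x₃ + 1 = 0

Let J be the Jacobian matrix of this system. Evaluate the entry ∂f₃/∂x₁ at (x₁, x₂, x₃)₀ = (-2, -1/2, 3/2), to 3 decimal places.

∂f₃/∂x₁ = 0.
At (-2, -1/2, 3/2) this is 0.000.

0.000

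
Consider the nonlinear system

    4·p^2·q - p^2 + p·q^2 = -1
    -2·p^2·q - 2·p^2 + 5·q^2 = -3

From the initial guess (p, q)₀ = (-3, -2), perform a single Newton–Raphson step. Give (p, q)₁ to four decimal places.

At (-3, -2): F = (-92.0000, 41.0000).
Jacobian J = [[8·p·q - 2·p + q^2, 4·p^2 + 2·p·q], [-4·p·q - 4·p, -2·p^2 + 10·q]].
At the point, J = [[58.0000, 48.0000], [-12.0000, -38.0000]] (det J = -1628.0000).
Solving J·Δ = −F gives Δ = (0.9386, 0.7826).
Then the next iterate is (p, q)₁ = (-2.0614, -1.2174).

(-2.0614, -1.2174)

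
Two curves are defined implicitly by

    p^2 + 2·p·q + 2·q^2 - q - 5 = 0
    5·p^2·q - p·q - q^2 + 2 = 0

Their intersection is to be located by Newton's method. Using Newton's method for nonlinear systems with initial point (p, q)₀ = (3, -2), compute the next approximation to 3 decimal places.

(0.976, -2.683)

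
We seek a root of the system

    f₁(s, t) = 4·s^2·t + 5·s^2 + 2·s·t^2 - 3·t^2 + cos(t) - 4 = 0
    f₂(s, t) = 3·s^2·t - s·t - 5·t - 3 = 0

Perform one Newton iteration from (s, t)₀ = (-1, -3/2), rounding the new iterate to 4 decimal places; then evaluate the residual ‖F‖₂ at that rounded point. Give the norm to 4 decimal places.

4.8594

At (-1, -3/2): F = (-16.179263, -1.5000).
Jacobian J = [[8·s·t + 10·s + 2·t^2, 4·s^2 + 4·s·t - 6·t - sin(t)], [6·s·t - t, 3·s^2 - s - 5]].
At the point, J = [[6.5000, 19.997495], [10.5000, -1.0000]] (det J = -216.473697).
Solving J·Δ = −F gives Δ = (0.2133, 0.7397).
Then the next iterate is (s, t)₁ = (-0.7867, -0.7603).
Re-evaluating at (-0.7867, -0.7603): F = (-4.706757, -1.208270), so ‖F‖₂ = 4.8594.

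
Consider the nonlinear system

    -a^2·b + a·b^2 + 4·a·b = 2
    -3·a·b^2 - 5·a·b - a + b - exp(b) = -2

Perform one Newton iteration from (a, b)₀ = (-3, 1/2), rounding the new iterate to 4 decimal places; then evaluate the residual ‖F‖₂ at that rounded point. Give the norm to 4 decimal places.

4.8652

At (-3, 1/2): F = (-13.2500, 13.601279).
Jacobian J = [[-2·a·b + b^2 + 4·b, -a^2 + 2·a·b + 4·a], [-3·b^2 - 5·b - 1, -6·a·b - 5·a - exp(b) + 1]].
At the point, J = [[5.2500, -24.0000], [-4.2500, 23.351279]] (det J = 20.594213).
Solving J·Δ = −F gives Δ = (-0.8267, -0.7329).
Then the next iterate is (a, b)₁ = (-3.8267, -0.2329).
Re-evaluating at (-3.8267, -0.2329): F = (4.767886, 0.968083), so ‖F‖₂ = 4.8652.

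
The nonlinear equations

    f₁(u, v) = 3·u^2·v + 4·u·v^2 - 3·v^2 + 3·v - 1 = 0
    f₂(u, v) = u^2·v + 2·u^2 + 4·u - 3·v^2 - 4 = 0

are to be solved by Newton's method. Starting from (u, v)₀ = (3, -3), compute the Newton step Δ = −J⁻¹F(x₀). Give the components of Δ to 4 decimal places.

(-1.7640, 0.9064)

At (3, -3): F = (-10.0000, -28.0000).
Jacobian J = [[6·u·v + 4·v^2, 3·u^2 + 8·u·v - 6·v + 3], [2·u·v + 4·u + 4, u^2 - 6·v]].
At the point, J = [[-18.0000, -24.0000], [-2.0000, 27.0000]] (det J = -534.0000).
Solving J·Δ = −F gives Δ = (-1.7640, 0.9064).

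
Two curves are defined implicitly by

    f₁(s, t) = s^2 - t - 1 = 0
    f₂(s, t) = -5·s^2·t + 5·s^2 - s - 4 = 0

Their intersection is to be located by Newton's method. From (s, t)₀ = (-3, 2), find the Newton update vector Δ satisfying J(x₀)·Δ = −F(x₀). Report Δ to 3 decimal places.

At (-3, 2): F = (6.000, -46.000).
Jacobian J = [[2·s, -1], [-10·s·t + 10·s - 1, -5·s^2]].
At the point, J = [[-6.000, -1.000], [29.000, -45.000]] (det J = 299.000).
Solving J·Δ = −F gives Δ = (1.057, -0.341).

(1.057, -0.341)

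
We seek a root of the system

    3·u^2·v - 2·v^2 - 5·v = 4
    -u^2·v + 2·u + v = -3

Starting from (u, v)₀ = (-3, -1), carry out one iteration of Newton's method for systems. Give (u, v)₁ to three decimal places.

At (-3, -1): F = (-28.000, 5.000).
Jacobian J = [[6·u·v, 3·u^2 - 4·v - 5], [-2·u·v + 2, -u^2 + 1]].
At the point, J = [[18.000, 26.000], [-4.000, -8.000]] (det J = -40.000).
Solving J·Δ = −F gives Δ = (2.350, -0.550).
Then the next iterate is (u, v)₁ = (-0.650, -1.550).

(-0.650, -1.550)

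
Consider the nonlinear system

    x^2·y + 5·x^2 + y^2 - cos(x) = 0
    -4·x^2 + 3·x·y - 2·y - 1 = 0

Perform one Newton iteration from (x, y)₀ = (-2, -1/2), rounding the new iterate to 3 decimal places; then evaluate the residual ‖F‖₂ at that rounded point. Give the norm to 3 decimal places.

At (-2, -1/2): F = (18.66615, -13.000).
Jacobian J = [[2·x·y + 10·x + sin(x), x^2 + 2·y], [-8·x + 3·y, 3·x - 2]].
At the point, J = [[-18.90930, 3.000], [14.500, -8.000]] (det J = 107.77438).
Solving J·Δ = −F gives Δ = (1.024, 0.230).
Then the next iterate is (x, y)₁ = (-0.976, -0.270).
Re-evaluating at (-0.976, -0.270): F = (4.01824, -3.47974), so ‖F‖₂ = 5.316.

5.316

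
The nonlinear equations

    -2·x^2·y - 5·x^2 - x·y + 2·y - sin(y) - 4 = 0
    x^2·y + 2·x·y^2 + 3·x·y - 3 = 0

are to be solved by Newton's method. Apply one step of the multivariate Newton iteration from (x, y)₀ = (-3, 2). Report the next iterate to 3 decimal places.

At (-3, 2): F = (-75.90930, -27.000).
Jacobian J = [[-4·x·y - 10·x - y, -2·x^2 - x - cos(y) + 2], [2·x·y + 2·y^2 + 3·y, x^2 + 4·x·y + 3·x]].
At the point, J = [[52.000, -12.58385], [2.000, -24.000]] (det J = -1222.83229).
Solving J·Δ = −F gives Δ = (1.212, -1.024).
Then the next iterate is (x, y)₁ = (-1.788, 0.976).

(-1.788, 0.976)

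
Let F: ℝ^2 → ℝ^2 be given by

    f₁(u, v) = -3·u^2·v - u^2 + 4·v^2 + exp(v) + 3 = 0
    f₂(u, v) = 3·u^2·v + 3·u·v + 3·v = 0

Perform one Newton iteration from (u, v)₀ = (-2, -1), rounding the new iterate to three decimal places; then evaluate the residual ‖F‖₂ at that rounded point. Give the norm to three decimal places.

At (-2, -1): F = (15.36788, -9.000).
Jacobian J = [[-6·u·v - 2·u, -3·u^2 + 8·v + exp(v)], [6·u·v + 3·v, 3·u^2 + 3·u + 3]].
At the point, J = [[-8.000, -19.63212], [9.000, 9.000]] (det J = 104.68909).
Solving J·Δ = −F gives Δ = (0.367, 0.633).
Then the next iterate is (u, v)₁ = (-1.633, -0.367).
Re-evaluating at (-1.633, -0.367): F = (4.50090, -2.23909), so ‖F‖₂ = 5.027.

5.027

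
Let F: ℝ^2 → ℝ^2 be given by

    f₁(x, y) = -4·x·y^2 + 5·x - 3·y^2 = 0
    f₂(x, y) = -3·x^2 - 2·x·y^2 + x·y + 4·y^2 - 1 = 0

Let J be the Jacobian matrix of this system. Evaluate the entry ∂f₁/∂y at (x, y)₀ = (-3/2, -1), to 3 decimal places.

-6.000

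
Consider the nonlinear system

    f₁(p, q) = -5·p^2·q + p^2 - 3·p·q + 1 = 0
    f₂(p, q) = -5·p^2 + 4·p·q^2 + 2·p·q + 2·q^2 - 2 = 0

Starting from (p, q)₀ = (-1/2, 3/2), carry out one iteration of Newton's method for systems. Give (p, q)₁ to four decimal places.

(-0.5700, -4.4400)

At (-1/2, 3/2): F = (1.6250, -4.7500).
Jacobian J = [[-10·p·q + 2·p - 3·q, -5·p^2 - 3·p], [-10·p + 4·q^2 + 2·q, 8·p·q + 2·p + 4·q]].
At the point, J = [[2.0000, 0.2500], [17.0000, -1.0000]] (det J = -6.2500).
Solving J·Δ = −F gives Δ = (-0.0700, -5.9400).
Then the next iterate is (p, q)₁ = (-0.5700, -4.4400).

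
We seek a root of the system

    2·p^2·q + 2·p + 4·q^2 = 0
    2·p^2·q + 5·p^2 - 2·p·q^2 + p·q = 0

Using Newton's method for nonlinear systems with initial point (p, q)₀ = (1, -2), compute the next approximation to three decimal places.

At (1, -2): F = (14.000, -9.000).
Jacobian J = [[4·p·q + 2, 2·p^2 + 8·q], [4·p·q + 10·p - 2·q^2 + q, 2·p^2 - 4·p·q + p]].
At the point, J = [[-6.000, -14.000], [-8.000, 11.000]] (det J = -178.000).
Solving J·Δ = −F gives Δ = (0.157, 0.933).
Then the next iterate is (p, q)₁ = (1.157, -1.067).

(1.157, -1.067)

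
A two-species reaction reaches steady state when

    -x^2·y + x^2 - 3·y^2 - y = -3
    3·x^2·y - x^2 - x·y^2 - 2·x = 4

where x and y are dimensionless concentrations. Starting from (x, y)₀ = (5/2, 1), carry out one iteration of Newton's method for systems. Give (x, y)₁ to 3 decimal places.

(2.505, 0.925)

At (5/2, 1): F = (-1.000, 1.000).
Jacobian J = [[-2·x·y + 2·x, -x^2 - 6·y - 1], [6·x·y - 2·x - y^2 - 2, 3·x^2 - 2·x·y]].
At the point, J = [[0.000, -13.250], [7.000, 13.750]] (det J = 92.750).
Solving J·Δ = −F gives Δ = (0.005, -0.075).
Then the next iterate is (x, y)₁ = (2.505, 0.925).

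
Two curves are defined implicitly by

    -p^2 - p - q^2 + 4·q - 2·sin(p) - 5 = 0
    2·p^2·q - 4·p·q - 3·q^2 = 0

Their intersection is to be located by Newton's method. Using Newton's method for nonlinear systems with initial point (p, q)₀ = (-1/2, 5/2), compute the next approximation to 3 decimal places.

(1.227, -0.573)

At (-1/2, 5/2): F = (-0.04115, -12.500).
Jacobian J = [[-2·p - 2·cos(p) - 1, -2·q + 4], [4·p·q - 4·q, 2·p^2 - 4·p - 6·q]].
At the point, J = [[-1.75517, -1.000], [-15.000, -12.500]] (det J = 6.93956).
Solving J·Δ = −F gives Δ = (1.727, -3.073).
Then the next iterate is (p, q)₁ = (1.227, -0.573).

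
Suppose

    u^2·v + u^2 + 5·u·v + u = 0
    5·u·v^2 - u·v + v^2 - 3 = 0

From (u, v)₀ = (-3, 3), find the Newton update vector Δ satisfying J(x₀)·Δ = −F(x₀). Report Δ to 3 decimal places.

At (-3, 3): F = (-12.000, -120.000).
Jacobian J = [[2·u·v + 2·u + 5·v + 1, u^2 + 5·u], [5·v^2 - v, 10·u·v - u + 2·v]].
At the point, J = [[-8.000, -6.000], [42.000, -81.000]] (det J = 900.000).
Solving J·Δ = −F gives Δ = (-0.280, -1.627).

(-0.280, -1.627)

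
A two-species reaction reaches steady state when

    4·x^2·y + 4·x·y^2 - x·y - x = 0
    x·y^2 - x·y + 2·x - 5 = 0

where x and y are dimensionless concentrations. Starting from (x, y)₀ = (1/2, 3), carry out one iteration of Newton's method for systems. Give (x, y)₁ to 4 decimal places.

(-5.5000, 22.6000)

At (1/2, 3): F = (19.0000, -1.0000).
Jacobian J = [[8·x·y + 4·y^2 - y - 1, 4·x^2 + 8·x·y - x], [y^2 - y + 2, 2·x·y - x]].
At the point, J = [[44.0000, 12.5000], [8.0000, 2.5000]] (det J = 10.0000).
Solving J·Δ = −F gives Δ = (-6.0000, 19.6000).
Then the next iterate is (x, y)₁ = (-5.5000, 22.6000).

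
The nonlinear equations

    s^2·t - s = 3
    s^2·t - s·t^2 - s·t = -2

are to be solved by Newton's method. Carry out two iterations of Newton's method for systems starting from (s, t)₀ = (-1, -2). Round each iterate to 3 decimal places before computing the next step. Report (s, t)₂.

(-3.734, -4.777)

At (-1, -2): F = (-4.000, 2.000).
Jacobian J = [[2·s·t - 1, s^2], [2·s·t - t^2 - t, s^2 - 2·s·t - s]].
At the point, J = [[3.000, 1.000], [2.000, -2.000]] (det J = -8.000).
Solving J·Δ = −F gives Δ = (0.750, 1.750).
Then the next iterate is (s, t)₁ = (-0.250, -0.250).
Round to (-0.250, -0.250) and repeat: F = (-2.76562, 1.93750), J = [[-0.875, 0.06250], [0.31250, 0.18750]].
Δ = (-3.484, -4.527), so (s, t)₂ = (-3.734, -4.777).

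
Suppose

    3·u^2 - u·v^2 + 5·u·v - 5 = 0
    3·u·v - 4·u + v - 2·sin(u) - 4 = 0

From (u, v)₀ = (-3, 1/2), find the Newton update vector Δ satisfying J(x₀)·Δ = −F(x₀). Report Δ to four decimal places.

(0.5896, 0.4970)

At (-3, 1/2): F = (15.2500, 4.282240).
Jacobian J = [[6·u - v^2 + 5·v, -2·u·v + 5·u], [3·v - 2·cos(u) - 4, 3·u + 1]].
At the point, J = [[-15.7500, -12.0000], [-0.520015, -8.0000]] (det J = 119.759820).
Solving J·Δ = −F gives Δ = (0.5896, 0.4970).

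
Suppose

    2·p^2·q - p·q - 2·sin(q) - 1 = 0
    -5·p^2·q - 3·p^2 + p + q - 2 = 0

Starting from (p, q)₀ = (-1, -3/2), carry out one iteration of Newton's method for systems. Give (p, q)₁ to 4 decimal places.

At (-1, -3/2): F = (-3.505010, 0.0000).
Jacobian J = [[4·p·q - q, 2·p^2 - p - 2·cos(q)], [-10·p·q - 6·p + 1, -5·p^2 + 1]].
At the point, J = [[7.5000, 2.858526], [-8.0000, -4.0000]] (det J = -7.131795).
Solving J·Δ = −F gives Δ = (1.9659, -3.9317).
Then the next iterate is (p, q)₁ = (0.9659, -5.4317).

(0.9659, -5.4317)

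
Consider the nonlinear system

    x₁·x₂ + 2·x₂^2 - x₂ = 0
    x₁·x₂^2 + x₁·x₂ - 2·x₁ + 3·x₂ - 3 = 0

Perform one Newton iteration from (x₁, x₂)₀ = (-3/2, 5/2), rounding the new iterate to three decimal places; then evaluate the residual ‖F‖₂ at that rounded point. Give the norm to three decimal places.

At (-3/2, 5/2): F = (6.250, -5.625).
Jacobian J = [[x₂, x₁ + 4·x₂ - 1], [x₂^2 + x₂ - 2, 2·x₁·x₂ + x₁ + 3]].
At the point, J = [[2.500, 7.500], [6.750, -6.000]] (det J = -65.625).
Solving J·Δ = −F gives Δ = (0.071, -0.857).
Then the next iterate is (x₁, x₂)₁ = (-1.429, 1.643).
Re-evaluating at (-1.429, 1.643): F = (1.40805, -1.41836), so ‖F‖₂ = 1.999.

1.999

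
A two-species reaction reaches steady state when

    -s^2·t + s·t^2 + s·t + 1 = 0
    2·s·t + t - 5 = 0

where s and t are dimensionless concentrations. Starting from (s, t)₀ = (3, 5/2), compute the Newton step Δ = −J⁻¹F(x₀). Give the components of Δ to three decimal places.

At (3, 5/2): F = (4.750, 12.500).
Jacobian J = [[-2·s·t + t^2 + t, -s^2 + 2·s·t + s], [2·t, 2·s + 1]].
At the point, J = [[-6.250, 9.000], [5.000, 7.000]] (det J = -88.750).
Solving J·Δ = −F gives Δ = (-0.893, -1.148).

(-0.893, -1.148)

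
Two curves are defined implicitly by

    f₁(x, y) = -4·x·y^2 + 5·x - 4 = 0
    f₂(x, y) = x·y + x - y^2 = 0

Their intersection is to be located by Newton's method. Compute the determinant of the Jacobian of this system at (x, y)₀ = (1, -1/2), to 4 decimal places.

6.0000

J = [[-4·y^2 + 5, -8·x·y], [y + 1, x - 2·y]].
At the point, J = [[4.0000, 4.0000], [0.5000, 2.0000]].
det J = 6.0000.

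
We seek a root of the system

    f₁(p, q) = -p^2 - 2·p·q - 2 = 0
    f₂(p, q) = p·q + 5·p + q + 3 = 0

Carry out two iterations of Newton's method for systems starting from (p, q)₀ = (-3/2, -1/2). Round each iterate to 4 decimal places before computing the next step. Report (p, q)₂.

At (-3/2, -1/2): F = (-5.7500, -4.2500).
Jacobian J = [[-2·p - 2·q, -2·p], [q + 5, p + 1]].
At the point, J = [[4.0000, 3.0000], [4.5000, -0.5000]] (det J = -15.5000).
Solving J·Δ = −F gives Δ = (1.0081, 0.5726).
Then the next iterate is (p, q)₁ = (-0.4919, 0.0726).
Round to (-0.4919, 0.0726) and repeat: F = (-2.170542, 0.577388), J = [[0.8386, 0.9838], [5.0726, 0.5081]].
Δ = (-0.3661, 2.5183), so (p, q)₂ = (-0.8580, 2.5909).

(-0.8580, 2.5909)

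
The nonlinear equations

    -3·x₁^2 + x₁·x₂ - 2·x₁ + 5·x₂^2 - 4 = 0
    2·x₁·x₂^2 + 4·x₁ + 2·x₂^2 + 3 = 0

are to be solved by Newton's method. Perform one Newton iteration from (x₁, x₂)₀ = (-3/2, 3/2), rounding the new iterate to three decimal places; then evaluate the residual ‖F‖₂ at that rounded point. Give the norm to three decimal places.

1.140

At (-3/2, 3/2): F = (1.250, -5.250).
Jacobian J = [[-6·x₁ + x₂ - 2, x₁ + 10·x₂], [2·x₂^2 + 4, 4·x₁·x₂ + 4·x₂]].
At the point, J = [[8.500, 13.500], [8.500, -3.000]] (det J = -140.250).
Solving J·Δ = −F gives Δ = (0.479, -0.394).
Then the next iterate is (x₁, x₂)₁ = (-1.021, 1.106).
Re-evaluating at (-1.021, 1.106): F = (-0.09837, -1.13538), so ‖F‖₂ = 1.140.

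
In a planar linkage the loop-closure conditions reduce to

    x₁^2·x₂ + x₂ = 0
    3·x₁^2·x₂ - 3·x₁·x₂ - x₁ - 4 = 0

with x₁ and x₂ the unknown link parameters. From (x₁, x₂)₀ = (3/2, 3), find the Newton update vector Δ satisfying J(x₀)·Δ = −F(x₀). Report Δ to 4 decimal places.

(0.5107, -4.4143)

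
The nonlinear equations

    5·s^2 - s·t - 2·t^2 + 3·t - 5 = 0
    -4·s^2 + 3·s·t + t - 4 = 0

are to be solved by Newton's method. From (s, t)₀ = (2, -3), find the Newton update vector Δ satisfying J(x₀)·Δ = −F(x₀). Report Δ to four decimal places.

(-1.0103, 2.2490)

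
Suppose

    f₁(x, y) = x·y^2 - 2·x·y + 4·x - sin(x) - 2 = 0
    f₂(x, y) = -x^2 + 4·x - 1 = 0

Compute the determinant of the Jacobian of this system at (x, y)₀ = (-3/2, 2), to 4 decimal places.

21.0000

J = [[y^2 - 2·y - cos(x) + 4, 2·x·y - 2·x], [-2·x + 4, 0]].
At the point, J = [[3.929263, -3.0000], [7.0000, 0.0000]].
det J = 21.0000.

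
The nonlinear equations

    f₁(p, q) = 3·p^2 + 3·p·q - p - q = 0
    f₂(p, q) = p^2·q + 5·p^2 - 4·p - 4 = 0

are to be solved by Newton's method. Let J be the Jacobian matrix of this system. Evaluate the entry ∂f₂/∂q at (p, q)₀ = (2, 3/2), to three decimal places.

∂f₂/∂q = p^2.
At (2, 3/2) this is 4.000.

4.000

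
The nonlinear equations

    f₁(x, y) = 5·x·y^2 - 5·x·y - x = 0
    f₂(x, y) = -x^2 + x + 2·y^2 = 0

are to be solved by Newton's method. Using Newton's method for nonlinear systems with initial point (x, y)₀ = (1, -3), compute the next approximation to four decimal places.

(0.8950, -1.4913)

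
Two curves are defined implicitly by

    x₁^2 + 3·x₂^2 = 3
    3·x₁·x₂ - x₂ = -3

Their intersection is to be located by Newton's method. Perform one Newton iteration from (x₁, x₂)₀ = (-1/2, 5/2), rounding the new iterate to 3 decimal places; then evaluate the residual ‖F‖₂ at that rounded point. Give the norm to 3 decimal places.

At (-1/2, 5/2): F = (16.000, -3.250).
Jacobian J = [[2·x₁, 6·x₂], [3·x₂, 3·x₁ - 1]].
At the point, J = [[-1.000, 15.000], [7.500, -2.500]] (det J = -110.000).
Solving J·Δ = −F gives Δ = (0.080, -1.061).
Then the next iterate is (x₁, x₂)₁ = (-0.420, 1.439).
Re-evaluating at (-0.420, 1.439): F = (3.38856, -0.25214), so ‖F‖₂ = 3.398.

3.398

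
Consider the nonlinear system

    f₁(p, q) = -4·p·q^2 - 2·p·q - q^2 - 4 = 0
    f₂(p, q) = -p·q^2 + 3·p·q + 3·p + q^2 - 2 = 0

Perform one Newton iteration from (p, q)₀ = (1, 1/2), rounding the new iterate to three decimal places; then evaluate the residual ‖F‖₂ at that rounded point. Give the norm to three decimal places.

At (1, 1/2): F = (-6.250, 2.500).
Jacobian J = [[-4·q^2 - 2·q, -8·p·q - 2·p - 2·q], [-q^2 + 3·q + 3, -2·p·q + 3·p + 2·q]].
At the point, J = [[-2.000, -7.000], [4.250, 3.000]] (det J = 23.750).
Solving J·Δ = −F gives Δ = (0.053, -0.908).
Then the next iterate is (p, q)₁ = (1.053, -0.408).
Re-evaluating at (1.053, -0.408): F = (-4.00836, -0.13869), so ‖F‖₂ = 4.011.

4.011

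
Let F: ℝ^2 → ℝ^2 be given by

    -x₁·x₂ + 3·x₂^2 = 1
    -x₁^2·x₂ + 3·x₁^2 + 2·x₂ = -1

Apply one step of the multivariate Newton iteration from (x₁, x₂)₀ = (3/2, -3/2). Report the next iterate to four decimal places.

At (3/2, -3/2): F = (8.0000, 8.1250).
Jacobian J = [[-x₂, -x₁ + 6·x₂], [-2·x₁·x₂ + 6·x₁, -x₁^2 + 2]].
At the point, J = [[1.5000, -10.5000], [13.5000, -0.2500]] (det J = 141.3750).
Solving J·Δ = −F gives Δ = (-0.5893, 0.6777).
Then the next iterate is (x₁, x₂)₁ = (0.9107, -0.8223).

(0.9107, -0.8223)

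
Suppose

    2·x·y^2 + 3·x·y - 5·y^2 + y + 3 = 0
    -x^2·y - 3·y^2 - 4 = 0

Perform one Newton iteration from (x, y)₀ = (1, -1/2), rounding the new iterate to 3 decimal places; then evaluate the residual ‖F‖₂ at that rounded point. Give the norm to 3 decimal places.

At (1, -1/2): F = (0.250, -4.250).
Jacobian J = [[2·y^2 + 3·y, 4·x·y + 3·x - 10·y + 1], [-2·x·y, -x^2 - 6·y]].
At the point, J = [[-1.000, 7.000], [1.000, 2.000]] (det J = -9.000).
Solving J·Δ = −F gives Δ = (3.361, 0.444).
Then the next iterate is (x, y)₁ = (4.361, -0.056).
Re-evaluating at (4.361, -0.056): F = (2.22302, -2.94438), so ‖F‖₂ = 3.689.

3.689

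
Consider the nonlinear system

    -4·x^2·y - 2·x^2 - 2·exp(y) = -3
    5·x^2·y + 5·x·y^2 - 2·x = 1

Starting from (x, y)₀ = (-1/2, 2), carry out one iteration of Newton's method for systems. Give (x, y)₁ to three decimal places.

(-0.670, 0.987)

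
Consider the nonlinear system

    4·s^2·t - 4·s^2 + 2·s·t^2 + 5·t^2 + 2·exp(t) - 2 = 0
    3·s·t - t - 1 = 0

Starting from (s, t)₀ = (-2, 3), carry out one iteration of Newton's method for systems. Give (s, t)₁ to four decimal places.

(-0.2373, 2.1235)

At (-2, 3): F = (79.171074, -22.0000).
Jacobian J = [[8·s·t - 8·s + 2·t^2, 4·s^2 + 4·s·t + 10·t + 2·exp(t)], [3·t, 3·s - 1]].
At the point, J = [[-14.0000, 62.171074], [9.0000, -7.0000]] (det J = -461.539665).
Solving J·Δ = −F gives Δ = (1.7627, -0.8765).
Then the next iterate is (s, t)₁ = (-0.2373, 2.1235).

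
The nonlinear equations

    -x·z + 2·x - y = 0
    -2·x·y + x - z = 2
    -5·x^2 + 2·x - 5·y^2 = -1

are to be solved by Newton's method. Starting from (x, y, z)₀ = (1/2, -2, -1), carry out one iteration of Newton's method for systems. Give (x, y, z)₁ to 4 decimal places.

(-4.8382, -1.8382, -26.3529)

At (1/2, -2, -1): F = (3.5000, 1.5000, -19.2500).
Jacobian J = [[-z + 2, -1, -x], [-2·y + 1, -2·x, -1], [-10·x + 2, -10·y, 0]].
At the point, J = [[3.0000, -1.0000, -0.5000], [5.0000, -1.0000, -1.0000], [-3.0000, 20.0000, 0.0000]] (det J = 8.5000).
Solving J·Δ = −F gives Δ = (-5.3382, 0.1618, -25.3529).
Then the next iterate is (x, y, z)₁ = (-4.8382, -1.8382, -26.3529).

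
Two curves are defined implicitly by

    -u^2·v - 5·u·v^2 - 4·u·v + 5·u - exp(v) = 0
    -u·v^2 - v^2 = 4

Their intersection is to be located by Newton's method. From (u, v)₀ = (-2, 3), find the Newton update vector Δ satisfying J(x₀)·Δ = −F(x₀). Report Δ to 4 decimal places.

(-1.3652, -2.8811)

At (-2, 3): F = (71.914463, 5.0000).
Jacobian J = [[-2·u·v - 5·v^2 - 4·v + 5, -u^2 - 10·u·v - 4·u - exp(v)], [-v^2, -2·u·v - 2·v]].
At the point, J = [[-40.0000, 43.914463], [-9.0000, 6.0000]] (det J = 155.230168).
Solving J·Δ = −F gives Δ = (-1.3652, -2.8811).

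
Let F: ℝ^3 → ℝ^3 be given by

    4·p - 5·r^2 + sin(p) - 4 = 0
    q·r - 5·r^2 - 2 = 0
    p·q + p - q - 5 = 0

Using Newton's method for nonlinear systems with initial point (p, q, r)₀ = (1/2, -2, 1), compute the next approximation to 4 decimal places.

(-0.5410, -6.9179, -0.1598)

At (1/2, -2, 1): F = (-6.520574, -9.0000, -3.5000).
Jacobian J = [[cos(p) + 4, 0, -10·r], [0, r, q - 10·r], [q + 1, p - 1, 0]].
At the point, J = [[4.877583, 0.0000, -10.0000], [0.0000, 1.0000, -12.0000], [-1.0000, -0.5000, 0.0000]] (det J = -39.265495).
Solving J·Δ = −F gives Δ = (-1.0410, -4.9179, -1.1598).
Then the next iterate is (p, q, r)₁ = (-0.5410, -6.9179, -0.1598).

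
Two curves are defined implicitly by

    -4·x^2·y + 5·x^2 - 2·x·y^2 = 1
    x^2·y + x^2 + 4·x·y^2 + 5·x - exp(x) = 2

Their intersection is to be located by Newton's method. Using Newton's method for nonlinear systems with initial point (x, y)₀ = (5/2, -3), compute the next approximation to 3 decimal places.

(1.521, -1.932)

At (5/2, -3): F = (60.250, 75.81751).
Jacobian J = [[-8·x·y + 10·x - 2·y^2, -4·x^2 - 4·x·y], [2·x·y + 2·x + 4·y^2 - exp(x) + 5, x^2 + 8·x·y]].
At the point, J = [[67.000, 5.000], [18.81751, -53.750]] (det J = -3695.33753).
Solving J·Δ = −F gives Δ = (-0.979, 1.068).
Then the next iterate is (x, y)₁ = (1.521, -1.932).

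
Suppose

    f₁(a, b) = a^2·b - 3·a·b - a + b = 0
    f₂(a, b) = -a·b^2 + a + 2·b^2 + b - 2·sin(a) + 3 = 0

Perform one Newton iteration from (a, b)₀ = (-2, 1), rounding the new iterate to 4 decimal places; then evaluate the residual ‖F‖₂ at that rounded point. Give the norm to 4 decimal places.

4.2685

At (-2, 1): F = (13.0000, 7.818595).
Jacobian J = [[2·a·b - 3·b - 1, a^2 - 3·a + 1], [-b^2 - 2·cos(a) + 1, -2·a·b + 4·b + 1]].
At the point, J = [[-8.0000, 11.0000], [0.832294, 9.0000]] (det J = -81.155230).
Solving J·Δ = −F gives Δ = (0.3819, -0.9041).
Then the next iterate is (a, b)₁ = (-1.6181, 0.0959).
Re-evaluating at (-1.6181, 0.0959): F = (2.430617, 3.508838), so ‖F‖₂ = 4.2685.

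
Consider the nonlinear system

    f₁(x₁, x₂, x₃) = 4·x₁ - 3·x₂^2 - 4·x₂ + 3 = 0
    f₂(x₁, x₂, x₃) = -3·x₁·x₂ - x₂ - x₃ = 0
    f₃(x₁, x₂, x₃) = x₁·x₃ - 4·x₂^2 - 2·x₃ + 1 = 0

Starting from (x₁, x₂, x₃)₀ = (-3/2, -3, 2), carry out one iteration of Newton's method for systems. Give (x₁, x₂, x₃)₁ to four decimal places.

(-0.9870, -1.8609, -1.8957)

At (-3/2, -3, 2): F = (-18.0000, -12.5000, -42.0000).
Jacobian J = [[4, -6·x₂ - 4, 0], [-3·x₂, -3·x₁ - 1, -1], [x₃, -8·x₂, x₁ - 2]].
At the point, J = [[4.0000, 14.0000, 0.0000], [9.0000, 3.5000, -1.0000], [2.0000, 24.0000, -3.5000]] (det J = 460.0000).
Solving J·Δ = −F gives Δ = (0.5130, 1.1391, -3.8957).
Then the next iterate is (x₁, x₂, x₃)₁ = (-0.9870, -1.8609, -1.8957).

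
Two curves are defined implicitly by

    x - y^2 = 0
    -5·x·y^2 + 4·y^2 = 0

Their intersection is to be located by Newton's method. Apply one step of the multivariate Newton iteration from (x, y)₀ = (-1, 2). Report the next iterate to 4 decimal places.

(-1.8182, 0.5455)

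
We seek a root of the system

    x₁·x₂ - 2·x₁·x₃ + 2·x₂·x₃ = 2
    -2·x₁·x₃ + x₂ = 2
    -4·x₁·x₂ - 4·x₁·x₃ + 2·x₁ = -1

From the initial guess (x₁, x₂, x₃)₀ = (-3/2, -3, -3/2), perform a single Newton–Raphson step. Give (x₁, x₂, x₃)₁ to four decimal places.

(-0.7623, -3.0820, 0.9563)

At (-3/2, -3, -3/2): F = (7.0000, -9.5000, -29.0000).
Jacobian J = [[x₂ - 2·x₃, x₁ + 2·x₃, -2·x₁ + 2·x₂], [-2·x₃, 1, -2·x₁], [-4·x₂ - 4·x₃ + 2, -4·x₁, -4·x₁]].
At the point, J = [[0.0000, -4.5000, -3.0000], [3.0000, 1.0000, 3.0000], [20.0000, 6.0000, 6.0000]] (det J = -183.0000).
Solving J·Δ = −F gives Δ = (0.7377, -0.0820, 2.4563).
Then the next iterate is (x₁, x₂, x₃)₁ = (-0.7623, -3.0820, 0.9563).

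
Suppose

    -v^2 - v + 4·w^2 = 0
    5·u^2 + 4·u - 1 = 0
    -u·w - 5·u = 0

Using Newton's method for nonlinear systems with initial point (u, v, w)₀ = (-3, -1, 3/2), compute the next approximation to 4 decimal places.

(-1.7692, 36.0000, -2.3333)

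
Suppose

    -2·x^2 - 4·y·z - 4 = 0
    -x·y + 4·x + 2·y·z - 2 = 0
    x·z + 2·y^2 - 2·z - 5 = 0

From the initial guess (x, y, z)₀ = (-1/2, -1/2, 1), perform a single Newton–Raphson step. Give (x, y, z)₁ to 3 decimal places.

(0.756, -1.318, -0.643)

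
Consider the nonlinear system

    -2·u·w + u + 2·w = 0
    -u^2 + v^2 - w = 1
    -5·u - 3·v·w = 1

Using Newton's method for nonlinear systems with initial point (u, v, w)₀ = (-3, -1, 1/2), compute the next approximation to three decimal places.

(-0.668, 1.309, 0.375)

At (-3, -1, 1/2): F = (1.000, -9.500, 15.500).
Jacobian J = [[-2·w + 1, 0, -2·u + 2], [-2·u, 2·v, -1], [-5, -3·w, -3·v]].
At the point, J = [[0.000, 0.000, 8.000], [6.000, -2.000, -1.000], [-5.000, -1.500, 3.000]] (det J = -152.000).
Solving J·Δ = −F gives Δ = (2.332, 2.309, -0.125).
Then the next iterate is (u, v, w)₁ = (-0.668, 1.309, 0.375).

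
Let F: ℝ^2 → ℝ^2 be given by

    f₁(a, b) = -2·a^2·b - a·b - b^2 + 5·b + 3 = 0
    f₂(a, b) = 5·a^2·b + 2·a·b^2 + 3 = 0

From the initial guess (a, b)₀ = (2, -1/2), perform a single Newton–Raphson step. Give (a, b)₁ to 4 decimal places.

At (2, -1/2): F = (5.2500, -6.0000).
Jacobian J = [[-4·a·b - b, -2·a^2 - a - 2·b + 5], [10·a·b + 2·b^2, 5·a^2 + 4·a·b]].
At the point, J = [[4.5000, -4.0000], [-9.5000, 16.0000]] (det J = 34.0000).
Solving J·Δ = −F gives Δ = (-1.7647, -0.6728).
Then the next iterate is (a, b)₁ = (0.2353, -1.1728).

(0.2353, -1.1728)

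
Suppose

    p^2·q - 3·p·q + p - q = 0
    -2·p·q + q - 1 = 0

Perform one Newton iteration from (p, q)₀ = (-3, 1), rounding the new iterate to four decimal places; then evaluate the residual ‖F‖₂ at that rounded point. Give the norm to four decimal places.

At (-3, 1): F = (14.0000, 6.0000).
Jacobian J = [[2·p·q - 3·q + 1, p^2 - 3·p - 1], [-2·q, -2·p + 1]].
At the point, J = [[-8.0000, 17.0000], [-2.0000, 7.0000]] (det J = -22.0000).
Solving J·Δ = −F gives Δ = (-0.1818, -0.9091).
Then the next iterate is (p, q)₁ = (-3.1818, 0.0909).
Re-evaluating at (-3.1818, 0.0909): F = (-1.484765, -0.330649), so ‖F‖₂ = 1.5211.

1.5211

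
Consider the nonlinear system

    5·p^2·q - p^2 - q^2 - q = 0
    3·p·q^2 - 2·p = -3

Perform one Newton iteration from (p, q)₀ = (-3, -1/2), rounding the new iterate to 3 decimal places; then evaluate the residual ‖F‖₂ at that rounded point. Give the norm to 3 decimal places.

3.363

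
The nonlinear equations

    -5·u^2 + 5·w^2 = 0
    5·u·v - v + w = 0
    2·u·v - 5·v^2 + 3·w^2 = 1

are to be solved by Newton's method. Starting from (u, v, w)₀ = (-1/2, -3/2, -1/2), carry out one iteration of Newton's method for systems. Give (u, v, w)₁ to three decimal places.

(-0.219, -0.665, -0.219)

At (-1/2, -3/2, -1/2): F = (0.000, 4.750, -10.000).
Jacobian J = [[-10·u, 0, 10·w], [5·v, 5·u - 1, 1], [2·v, 2·u - 10·v, 6·w]].
At the point, J = [[5.000, 0.000, -5.000], [-7.500, -3.500, 1.000], [-3.000, 14.000, -3.000]] (det J = 560.000).
Solving J·Δ = −F gives Δ = (0.281, 0.835, 0.281).
Then the next iterate is (u, v, w)₁ = (-0.219, -0.665, -0.219).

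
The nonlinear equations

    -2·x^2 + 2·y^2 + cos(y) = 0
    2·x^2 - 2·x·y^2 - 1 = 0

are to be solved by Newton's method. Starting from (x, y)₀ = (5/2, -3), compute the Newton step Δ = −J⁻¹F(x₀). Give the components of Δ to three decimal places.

(-0.663, 0.940)

At (5/2, -3): F = (4.51001, -33.500).
Jacobian J = [[-4·x, 4·y - sin(y)], [4·x - 2·y^2, -4·x·y]].
At the point, J = [[-10.000, -11.85888], [-8.000, 30.000]] (det J = -394.87104).
Solving J·Δ = −F gives Δ = (-0.663, 0.940).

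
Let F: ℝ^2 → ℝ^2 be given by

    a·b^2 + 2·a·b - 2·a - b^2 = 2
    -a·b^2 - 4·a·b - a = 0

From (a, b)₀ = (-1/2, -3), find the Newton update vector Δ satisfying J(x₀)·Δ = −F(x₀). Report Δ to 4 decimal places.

(1.1471, 1.2941)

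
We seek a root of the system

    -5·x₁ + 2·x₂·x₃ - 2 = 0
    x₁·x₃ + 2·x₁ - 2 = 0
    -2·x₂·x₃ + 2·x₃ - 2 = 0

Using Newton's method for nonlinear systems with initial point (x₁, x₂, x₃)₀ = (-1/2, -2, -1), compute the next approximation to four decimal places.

At (-1/2, -2, -1): F = (4.5000, -2.5000, -8.0000).
Jacobian J = [[-5, 2·x₃, 2·x₂], [x₃ + 2, 0, x₁], [0, -2·x₃, -2·x₂ + 2]].
At the point, J = [[-5.0000, -2.0000, -4.0000], [1.0000, 0.0000, -0.5000], [0.0000, 2.0000, 6.0000]] (det J = -1.0000).
Solving J·Δ = −F gives Δ = (-13.5000, 100.0000, -32.0000).
Then the next iterate is (x₁, x₂, x₃)₁ = (-14.0000, 98.0000, -33.0000).

(-14.0000, 98.0000, -33.0000)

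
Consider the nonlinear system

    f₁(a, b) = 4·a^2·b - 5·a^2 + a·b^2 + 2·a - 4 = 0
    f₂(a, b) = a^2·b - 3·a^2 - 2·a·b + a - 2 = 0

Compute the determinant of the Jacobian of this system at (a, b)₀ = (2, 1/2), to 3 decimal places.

180.000

J = [[8·a·b - 10·a + b^2 + 2, 4·a^2 + 2·a·b], [2·a·b - 6·a - 2·b + 1, a^2 - 2·a]].
At the point, J = [[-9.750, 18.000], [-10.000, 0.000]].
det J = 180.000.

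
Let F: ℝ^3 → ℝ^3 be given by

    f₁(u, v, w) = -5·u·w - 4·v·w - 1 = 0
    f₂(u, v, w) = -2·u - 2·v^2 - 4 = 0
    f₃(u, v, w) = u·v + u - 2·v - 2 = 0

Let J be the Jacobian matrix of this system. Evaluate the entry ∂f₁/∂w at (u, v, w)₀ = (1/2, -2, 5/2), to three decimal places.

5.500

∂f₁/∂w = -5·u - 4·v.
At (1/2, -2, 5/2) this is 5.500.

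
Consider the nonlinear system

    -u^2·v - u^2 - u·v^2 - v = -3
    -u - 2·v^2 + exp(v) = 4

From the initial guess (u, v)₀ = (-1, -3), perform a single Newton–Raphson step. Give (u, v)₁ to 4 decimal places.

(-0.7738, -1.2426)

At (-1, -3): F = (17.0000, -20.950213).
Jacobian J = [[-2·u·v - 2·u - v^2, -u^2 - 2·u·v - 1], [-1, -4·v + exp(v)]].
At the point, J = [[-13.0000, -8.0000], [-1.0000, 12.049787]] (det J = -164.647232).
Solving J·Δ = −F gives Δ = (0.2262, 1.7574).
Then the next iterate is (u, v)₁ = (-0.7738, -1.2426).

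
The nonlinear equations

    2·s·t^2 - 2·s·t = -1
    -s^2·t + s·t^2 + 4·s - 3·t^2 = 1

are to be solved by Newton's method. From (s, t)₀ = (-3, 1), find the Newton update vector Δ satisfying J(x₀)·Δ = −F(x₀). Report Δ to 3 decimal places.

At (-3, 1): F = (1.000, -28.000).
Jacobian J = [[2·t^2 - 2·t, 4·s·t - 2·s], [-2·s·t + t^2 + 4, -s^2 + 2·s·t - 6·t]].
At the point, J = [[0.000, -6.000], [11.000, -21.000]] (det J = 66.000).
Solving J·Δ = −F gives Δ = (2.864, 0.167).

(2.864, 0.167)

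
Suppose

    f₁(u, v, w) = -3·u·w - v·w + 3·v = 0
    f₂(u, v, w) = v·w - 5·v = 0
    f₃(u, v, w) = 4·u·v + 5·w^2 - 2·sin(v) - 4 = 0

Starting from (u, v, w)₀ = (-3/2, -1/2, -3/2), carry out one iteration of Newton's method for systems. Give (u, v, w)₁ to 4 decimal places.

(-0.3631, -0.0270, -1.1489)

At (-3/2, -1/2, -3/2): F = (-9.0000, 3.2500, 11.208851).
Jacobian J = [[-3·w, -w + 3, -3·u - v], [0, w - 5, v], [4·v, 4·u - 2·cos(v), 10·w]].
At the point, J = [[4.5000, 4.5000, 5.0000], [0.0000, -6.5000, -0.5000], [-2.0000, -7.755165, -15.0000]] (det J = 360.800878).
Solving J·Δ = −F gives Δ = (1.1369, 0.4730, 0.3511).
Then the next iterate is (u, v, w)₁ = (-0.3631, -0.0270, -1.1489).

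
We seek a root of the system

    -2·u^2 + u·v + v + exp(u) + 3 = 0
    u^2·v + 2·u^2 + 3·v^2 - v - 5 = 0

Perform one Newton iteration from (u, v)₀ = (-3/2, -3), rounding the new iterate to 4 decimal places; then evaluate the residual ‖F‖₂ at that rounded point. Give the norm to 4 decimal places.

5.1548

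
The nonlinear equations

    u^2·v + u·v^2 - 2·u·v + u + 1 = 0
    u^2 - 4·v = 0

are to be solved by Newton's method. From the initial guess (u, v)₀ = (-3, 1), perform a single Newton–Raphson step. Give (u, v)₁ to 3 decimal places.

At (-3, 1): F = (10.000, 5.000).
Jacobian J = [[2·u·v + v^2 - 2·v + 1, u^2 + 2·u·v - 2·u], [2·u, -4]].
At the point, J = [[-6.000, 9.000], [-6.000, -4.000]] (det J = 78.000).
Solving J·Δ = −F gives Δ = (1.090, -0.385).
Then the next iterate is (u, v)₁ = (-1.910, 0.615).

(-1.910, 0.615)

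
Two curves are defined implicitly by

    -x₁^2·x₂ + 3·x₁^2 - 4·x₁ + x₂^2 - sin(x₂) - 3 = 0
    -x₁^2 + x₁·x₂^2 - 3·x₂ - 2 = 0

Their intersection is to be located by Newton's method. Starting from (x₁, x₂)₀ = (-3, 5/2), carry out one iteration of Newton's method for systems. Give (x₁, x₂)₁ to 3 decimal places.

(-0.192, 2.342)

At (-3, 5/2): F = (19.15153, -37.250).
Jacobian J = [[-2·x₁·x₂ + 6·x₁ - 4, -x₁^2 + 2·x₂ - cos(x₂)], [-2·x₁ + x₂^2, 2·x₁·x₂ - 3]].
At the point, J = [[-7.000, -3.19886], [12.250, -18.000]] (det J = 165.18599).
Solving J·Δ = −F gives Δ = (2.808, -0.158).
Then the next iterate is (x₁, x₂)₁ = (-0.192, 2.342).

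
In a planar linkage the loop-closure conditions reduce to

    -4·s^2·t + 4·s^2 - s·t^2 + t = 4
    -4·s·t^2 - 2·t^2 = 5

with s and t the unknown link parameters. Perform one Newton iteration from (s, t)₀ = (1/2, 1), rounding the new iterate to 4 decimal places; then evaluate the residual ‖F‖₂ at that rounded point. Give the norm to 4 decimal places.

At (1/2, 1): F = (-3.5000, -9.0000).
Jacobian J = [[-8·s·t + 8·s - t^2, -4·s^2 - 2·s·t + 1], [-4·t^2, -8·s·t - 4·t]].
At the point, J = [[-1.0000, -1.0000], [-4.0000, -8.0000]] (det J = 4.0000).
Solving J·Δ = −F gives Δ = (-4.7500, 1.2500).
Then the next iterate is (s, t)₁ = (-4.2500, 2.2500).
Re-evaluating at (-4.2500, 2.2500): F = (-70.546875, 70.9375), so ‖F‖₂ = 100.0449.

100.0449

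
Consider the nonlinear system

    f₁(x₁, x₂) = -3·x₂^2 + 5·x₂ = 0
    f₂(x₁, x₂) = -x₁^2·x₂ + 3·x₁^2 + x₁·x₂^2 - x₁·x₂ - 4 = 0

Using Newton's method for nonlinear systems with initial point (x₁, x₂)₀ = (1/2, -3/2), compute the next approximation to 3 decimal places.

At (1/2, -3/2): F = (-14.250, -1.000).
Jacobian J = [[0, -6·x₂ + 5], [-2·x₁·x₂ + 6·x₁ + x₂^2 - x₂, -x₁^2 + 2·x₁·x₂ - x₁]].
At the point, J = [[0.000, 14.000], [8.250, -2.250]] (det J = -115.500).
Solving J·Δ = −F gives Δ = (0.399, 1.018).
Then the next iterate is (x₁, x₂)₁ = (0.899, -0.482).

(0.899, -0.482)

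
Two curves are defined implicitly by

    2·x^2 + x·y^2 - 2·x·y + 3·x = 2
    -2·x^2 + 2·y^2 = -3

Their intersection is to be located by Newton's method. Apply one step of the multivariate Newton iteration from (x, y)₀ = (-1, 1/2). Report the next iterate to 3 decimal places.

(-1.800, 1.350)

At (-1, 1/2): F = (-2.250, 1.500).
Jacobian J = [[4·x + y^2 - 2·y + 3, 2·x·y - 2·x], [-4·x, 4·y]].
At the point, J = [[-1.750, 1.000], [4.000, 2.000]] (det J = -7.500).
Solving J·Δ = −F gives Δ = (-0.800, 0.850).
Then the next iterate is (x, y)₁ = (-1.800, 1.350).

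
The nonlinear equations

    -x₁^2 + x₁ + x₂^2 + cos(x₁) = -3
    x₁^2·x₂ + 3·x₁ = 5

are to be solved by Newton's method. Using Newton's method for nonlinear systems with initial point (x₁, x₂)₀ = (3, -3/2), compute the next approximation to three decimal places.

(2.313, -0.903)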